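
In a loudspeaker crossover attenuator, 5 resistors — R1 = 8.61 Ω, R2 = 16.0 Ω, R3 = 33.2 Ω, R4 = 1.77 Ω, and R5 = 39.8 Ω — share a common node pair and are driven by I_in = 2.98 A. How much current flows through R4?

I ≈ 2.11 A

ΣG = 1/8.61 + 1/16.0 + 1/33.2 + 1/1.77 + 1/39.8 = 0.7989.
By the current-divider rule, I = I_in · G_k/ΣG = 2.98 × 0.7072 = 2.108 A.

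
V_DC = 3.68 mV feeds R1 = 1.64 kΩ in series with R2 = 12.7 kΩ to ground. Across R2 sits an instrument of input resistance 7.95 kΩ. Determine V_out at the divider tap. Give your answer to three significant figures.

R2 ‖ R_L = (12.7 × 7.95)/(12.7 + 7.95) = 4.889 kΩ.
Then V_out = V_DC · R2'/(R1 + R2') = 3.68 × 4.889/6.529 = 2.756 mV.

V_out ≈ 2.76 mV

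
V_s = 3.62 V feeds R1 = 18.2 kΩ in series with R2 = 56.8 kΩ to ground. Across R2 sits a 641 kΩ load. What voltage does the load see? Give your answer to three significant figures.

V_out ≈ 2.68 V

First combine the lower leg with the load: R2 ‖ R_L = 52.18 kΩ.
Voltage divider with the loaded lower leg: V_out = 3.62 × 52.18/(18.2 + 52.18) = 3.62 × 0.7414 = 2.684 V.
(Unloaded it would be 2.74 V; the load pulls it down.)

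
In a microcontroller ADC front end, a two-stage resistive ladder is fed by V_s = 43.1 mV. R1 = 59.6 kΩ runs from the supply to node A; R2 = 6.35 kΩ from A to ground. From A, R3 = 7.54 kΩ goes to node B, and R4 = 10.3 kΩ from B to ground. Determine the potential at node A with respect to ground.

The second stage (R3 + R4 = 17.84 kΩ) loads node A in parallel with R2.
R2 ‖ (R3+R4) = 4.683 kΩ.
V_A = 43.1 × 4.683/(59.6 + 4.683) = 3.140 mV.

V_A ≈ 3.14 mV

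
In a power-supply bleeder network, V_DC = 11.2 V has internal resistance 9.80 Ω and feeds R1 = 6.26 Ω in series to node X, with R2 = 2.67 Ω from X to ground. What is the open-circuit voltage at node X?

V_th ≈ 1.60 V

R1' = 9.80 + 6.26 = 16.06 Ω (source resistance + R1).
With X open, the divider is unloaded: V_th = 11.2 × 2.67/18.73 = 1.597 V.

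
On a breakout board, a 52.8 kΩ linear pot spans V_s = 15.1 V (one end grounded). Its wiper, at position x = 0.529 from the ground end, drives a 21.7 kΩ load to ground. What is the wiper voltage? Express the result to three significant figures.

V_out ≈ 4.97 V

Split the track: R_lower = x·R_p = 27.93 kΩ, R_upper = (1−x)·R_p = 24.87 kΩ.
R_L loads the lower segment: effective lower R = 12.21 kΩ.
V_out = 15.1 × 12.21/(24.87 + 12.21) = 4.973 V.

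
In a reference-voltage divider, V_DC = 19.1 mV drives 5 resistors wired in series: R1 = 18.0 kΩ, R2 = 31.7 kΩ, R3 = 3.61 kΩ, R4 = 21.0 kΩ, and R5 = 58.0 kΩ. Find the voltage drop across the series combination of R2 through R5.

V ≈ 16.5 mV

ΣR = 18.0 + 31.7 + 3.61 + 21.0 + 58.0 = 132.3 kΩ.
R_{R2..R5} = 31.7 + 3.61 + 21.0 + 58.0 = 114.3 kΩ.
By the voltage-divider rule, V = 19.1 × 114.3/132.3 = 16.50 mV.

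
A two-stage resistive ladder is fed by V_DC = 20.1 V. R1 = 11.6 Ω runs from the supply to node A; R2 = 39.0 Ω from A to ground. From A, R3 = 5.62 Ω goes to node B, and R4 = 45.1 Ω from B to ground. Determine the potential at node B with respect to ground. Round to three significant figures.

Node A sees R2 in parallel with the series input of stage 2, R3 + R4 = 50.72 Ω.
R2 ‖ (R3+R4) = 22.05 Ω.
First divider: V_A = V_DC · 22.05/(11.6 + 22.05) = 13.17 V.
Stage 2 is unloaded, so V_B = V_A · R4/(R3+R4) = 13.17 × 45.1/50.72 = 11.71 V.

V_B ≈ 11.7 V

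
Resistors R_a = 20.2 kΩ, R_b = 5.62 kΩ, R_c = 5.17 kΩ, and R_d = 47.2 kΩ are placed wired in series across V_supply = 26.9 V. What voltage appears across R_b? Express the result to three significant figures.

V ≈ 1.93 V

ΣR = 20.2 + 5.62 + 5.17 + 47.2 = 78.19 kΩ.
Voltage divider: V = V_supply · (5.620 / 78.19) = 26.9 × 0.07188 = 1.933 V.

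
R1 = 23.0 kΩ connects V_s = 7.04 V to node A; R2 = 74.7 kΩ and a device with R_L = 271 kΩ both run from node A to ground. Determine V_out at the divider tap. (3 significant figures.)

The load sits in parallel with R2, giving an effective lower resistance R2' = R2·R_L/(R2+R_L) = 58.56 kΩ.
Then V_out = V_s · R2'/(R1 + R2') = 7.04 × 58.56/81.56 = 5.055 V.

V_out ≈ 5.05 V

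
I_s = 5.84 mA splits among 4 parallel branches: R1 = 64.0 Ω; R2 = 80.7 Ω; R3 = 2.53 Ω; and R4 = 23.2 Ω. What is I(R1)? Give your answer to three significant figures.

I ≈ 0.196 mA

Conductances: ΣG = 1/64.0 + 1/80.7 + 1/2.53 + 1/23.2 = 0.4664 (1/Ω).
By the current-divider rule, I = I_s · G_k/ΣG = 5.84 × 0.03350 = 0.1957 mA.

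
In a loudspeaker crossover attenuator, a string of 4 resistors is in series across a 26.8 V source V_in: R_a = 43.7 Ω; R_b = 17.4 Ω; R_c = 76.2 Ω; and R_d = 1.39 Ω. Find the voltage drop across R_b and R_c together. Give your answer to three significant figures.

Total series resistance ΣR = 43.7 + 17.4 + 76.2 + 1.39 = 138.7 Ω.
R_{R_b..R_c} = 17.4 + 76.2 = 93.60 Ω.
Voltage divider: V = V_in · (93.60 / 138.7) = 26.8 × 0.6749 = 18.09 V.

V ≈ 18.1 V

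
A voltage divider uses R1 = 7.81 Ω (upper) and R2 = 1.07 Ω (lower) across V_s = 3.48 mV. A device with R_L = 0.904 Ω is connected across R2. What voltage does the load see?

First combine the lower leg with the load: R2 ‖ R_L = 0.4900 Ω.
Now apply the divider: V_out = 3.48 × 0.05904 = 0.2054 mV.

V_out ≈ 0.205 mV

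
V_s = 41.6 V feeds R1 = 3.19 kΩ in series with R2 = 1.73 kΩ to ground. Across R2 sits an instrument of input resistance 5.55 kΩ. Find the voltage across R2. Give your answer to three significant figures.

The load sits in parallel with R2, giving an effective lower resistance R2' = R2·R_L/(R2+R_L) = 1.319 kΩ.
Voltage divider with the loaded lower leg: V_out = 41.6 × 1.319/(3.19 + 1.319) = 41.6 × 0.2925 = 12.17 V.
(Unloaded it would be 14.6 V; the load pulls it down.)

V_out ≈ 12.2 V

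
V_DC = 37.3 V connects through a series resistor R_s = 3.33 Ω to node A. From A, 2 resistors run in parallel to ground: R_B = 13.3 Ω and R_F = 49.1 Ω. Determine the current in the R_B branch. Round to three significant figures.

Parallel bank: R_p = 1/(1/13.3 + 1/49.1) = 10.47 Ω.
Node voltage V_A = V_DC · R_p/(R_s + R_p) = 37.3 × 0.7586 = 28.30 V.
I(R_B) = V_A / R_B = 28.30/13.3 = 2.128 A.

I ≈ 2.13 A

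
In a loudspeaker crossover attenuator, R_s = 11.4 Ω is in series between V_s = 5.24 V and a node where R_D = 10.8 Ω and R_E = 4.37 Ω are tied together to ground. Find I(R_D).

Equivalent of the parallel group: R_p = 3.111 Ω.
Node voltage V_A = V_s · R_p/(R_s + R_p) = 5.24 × 0.2144 = 1.123 V.
Branch current I = V_A/R_D = 1.123/10.8 = 0.1040 A.

I ≈ 0.104 A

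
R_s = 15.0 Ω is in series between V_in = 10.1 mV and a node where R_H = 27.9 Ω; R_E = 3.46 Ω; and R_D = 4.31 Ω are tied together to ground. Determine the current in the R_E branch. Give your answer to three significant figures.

I ≈ 0.312 mA

Combine the parallel branches: R_p = (1/27.9 + 1/3.46 + 1/4.31)⁻¹ = 1.796 Ω.
V_A by voltage divider: V_A = 10.1 × 1.796/(15.0 + 1.796) = 1.080 mV.
Branch current I = V_A/R_E = 1.080/3.46 = 0.3121 mA.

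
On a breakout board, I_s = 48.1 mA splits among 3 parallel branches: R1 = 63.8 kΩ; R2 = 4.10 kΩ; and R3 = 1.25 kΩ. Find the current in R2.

ΣG = 1/63.8 + 1/4.10 + 1/1.25 = 1.060.
R2 takes the fraction G_k/ΣG = 0.2439/1.060 = 0.2302, so I = 48.1 × 0.2302 = 11.07 mA.

I ≈ 11.1 mA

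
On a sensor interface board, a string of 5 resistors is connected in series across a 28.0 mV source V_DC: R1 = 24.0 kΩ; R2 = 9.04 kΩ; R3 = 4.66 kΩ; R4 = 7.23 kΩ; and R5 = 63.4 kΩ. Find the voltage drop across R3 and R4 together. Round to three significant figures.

Total series resistance ΣR = 24.0 + 9.04 + 4.66 + 7.23 + 63.4 = 108.3 kΩ.
R_{R3..R4} = 4.66 + 7.23 = 11.89 kΩ.
V = V_DC · R/ΣR = 28.0 × 0.1098 = 3.073 mV.

V ≈ 3.07 mV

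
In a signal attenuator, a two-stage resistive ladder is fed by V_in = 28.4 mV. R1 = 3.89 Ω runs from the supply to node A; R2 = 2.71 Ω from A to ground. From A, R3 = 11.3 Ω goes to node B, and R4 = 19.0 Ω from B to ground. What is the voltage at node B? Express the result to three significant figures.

The second stage (R3 + R4 = 30.30 Ω) loads node A in parallel with R2.
Effective lower resistance at A: R2 ‖ 30.30 = 2.488 Ω.
So V_A = 28.4 × 0.3900 = 11.08 mV.
Stage 2 is unloaded, so V_B = V_A · R4/(R3+R4) = 11.08 × 19.0/30.30 = 6.946 mV.

V_B ≈ 6.95 mV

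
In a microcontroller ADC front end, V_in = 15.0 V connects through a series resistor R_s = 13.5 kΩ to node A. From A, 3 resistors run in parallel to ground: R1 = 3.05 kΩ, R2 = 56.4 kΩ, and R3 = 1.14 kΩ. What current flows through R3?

Equivalent of the parallel group: R_p = 0.8178 kΩ.
Node voltage V_A = V_in · R_p/(R_s + R_p) = 15.0 × 0.05712 = 0.8568 V.
I(R3) = V_A / R3 = 0.8568/1.14 = 0.7515 mA.

I ≈ 0.752 mA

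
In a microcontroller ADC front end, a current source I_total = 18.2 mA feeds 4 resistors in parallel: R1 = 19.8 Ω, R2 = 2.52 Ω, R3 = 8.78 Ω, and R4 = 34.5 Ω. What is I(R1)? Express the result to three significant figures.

I ≈ 1.56 mA

ΣG = 1/19.8 + 1/2.52 + 1/8.78 + 1/34.5 = 0.5902.
By the current-divider rule, I = I_total · G_k/ΣG = 18.2 × 0.08557 = 1.557 mA.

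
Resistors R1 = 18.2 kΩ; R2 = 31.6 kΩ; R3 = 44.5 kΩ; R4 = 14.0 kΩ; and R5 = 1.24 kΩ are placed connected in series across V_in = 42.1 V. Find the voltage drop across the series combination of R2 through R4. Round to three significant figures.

Series total: ΣR = 18.2 + 31.6 + 44.5 + 14.0 + 1.24 = 109.5 kΩ.
R_{R2..R4} = 31.6 + 44.5 + 14.0 = 90.10 kΩ.
Voltage divider: V = V_in · (90.10 / 109.5) = 42.1 × 0.8225 = 34.63 V.

V ≈ 34.6 V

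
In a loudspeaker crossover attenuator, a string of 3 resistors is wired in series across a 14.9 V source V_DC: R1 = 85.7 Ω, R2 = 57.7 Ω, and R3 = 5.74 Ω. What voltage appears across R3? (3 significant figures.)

Total series resistance ΣR = 85.7 + 57.7 + 5.74 = 149.1 Ω.
By the voltage-divider rule, V = 14.9 × 5.740/149.1 = 0.5735 V.

V ≈ 0.573 V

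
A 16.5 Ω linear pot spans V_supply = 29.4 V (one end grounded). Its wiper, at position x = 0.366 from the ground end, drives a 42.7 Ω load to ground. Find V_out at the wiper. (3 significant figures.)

Lower segment x·R_p = 6.039 Ω; upper segment (1−x)·R_p = 10.46 Ω.
Lower segment in parallel with the load: 6.039 ‖ 42.7 = 5.291 Ω.
Then V_out = V_supply · 5.291/(10.46 + 5.291) = 9.875 V.

V_out ≈ 9.87 V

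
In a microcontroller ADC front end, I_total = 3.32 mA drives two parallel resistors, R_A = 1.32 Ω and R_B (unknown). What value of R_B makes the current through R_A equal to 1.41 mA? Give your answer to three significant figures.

R_B ≈ 0.974 Ω

Two-branch current divider: I_A = I_total · R_B/(R_A + R_B).
With f = 0.4247, R_B = R_A · f/(1−f) = 1.32 × 0.7382 = 0.9745 Ω.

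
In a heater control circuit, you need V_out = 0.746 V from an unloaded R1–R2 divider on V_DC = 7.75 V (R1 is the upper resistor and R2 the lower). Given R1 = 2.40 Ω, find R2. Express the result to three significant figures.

The divider ratio is R2/(R1+R2) = 0.746/7.75 = 0.09626.
So R2 = R1 · V_out/(V_DC − V_out) = 2.40 × 0.746/(7.75 − 0.746) = 2.40 × 0.1065 = 0.2556 Ω.

R2 ≈ 0.256 Ω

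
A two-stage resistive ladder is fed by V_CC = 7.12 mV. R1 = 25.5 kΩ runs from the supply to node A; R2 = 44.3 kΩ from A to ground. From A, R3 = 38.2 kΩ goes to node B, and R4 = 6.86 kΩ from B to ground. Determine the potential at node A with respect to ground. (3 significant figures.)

V_A ≈ 3.32 mV

Looking into the second stage from A: R3 + R4 = 45.06 kΩ appears in parallel with R2.
Effective lower resistance at A: R2 ‖ 45.06 = 22.34 kΩ.
First divider: V_A = V_CC · 22.34/(25.5 + 22.34) = 3.325 mV.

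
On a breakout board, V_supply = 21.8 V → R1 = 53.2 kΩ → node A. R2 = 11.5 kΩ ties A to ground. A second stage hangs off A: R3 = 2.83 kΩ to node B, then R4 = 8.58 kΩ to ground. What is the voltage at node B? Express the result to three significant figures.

Node A sees R2 in parallel with the series input of stage 2, R3 + R4 = 11.41 kΩ.
R2 ‖ (R3+R4) = 5.727 kΩ.
So V_A = 21.8 × 0.09719 = 2.119 V.
Stage 2 is unloaded, so V_B = V_A · R4/(R3+R4) = 2.119 × 8.58/11.41 = 1.593 V.

V_B ≈ 1.59 V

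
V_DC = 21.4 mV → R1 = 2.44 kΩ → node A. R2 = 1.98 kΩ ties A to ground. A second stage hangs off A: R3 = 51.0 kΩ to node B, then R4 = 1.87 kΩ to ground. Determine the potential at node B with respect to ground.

V_B ≈ 0.332 mV

The second stage (R3 + R4 = 52.87 kΩ) loads node A in parallel with R2.
R2 ‖ (R3+R4) = 1.909 kΩ.
V_A = 21.4 × 1.909/(2.44 + 1.909) = 9.392 mV.
Stage 2 is unloaded, so V_B = V_A · R4/(R3+R4) = 9.392 × 1.87/52.87 = 0.3322 mV.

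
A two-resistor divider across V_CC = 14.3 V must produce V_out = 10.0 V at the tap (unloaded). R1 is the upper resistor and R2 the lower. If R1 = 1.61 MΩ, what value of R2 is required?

R2 ≈ 3.74 MΩ

V_out/V_CC = R2/(R1+R2) = 0.6993.
R2 = R1 · 0.6993/(1 − 0.6993) = 3.744 MΩ.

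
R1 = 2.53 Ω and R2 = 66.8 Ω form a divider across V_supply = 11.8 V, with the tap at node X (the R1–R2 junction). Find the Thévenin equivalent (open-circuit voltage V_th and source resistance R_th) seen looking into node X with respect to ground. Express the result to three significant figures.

V_th ≈ 11.4 V, R_th ≈ 2.44 Ω

Open-circuit (no load on X): V_th = V_supply · R2/(R1 + R2) = 11.8 × 66.8/(2.530 + 66.8) = 11.37 V.
With V_supply suppressed (replaced by a short), R_th = R1 ‖ R2 = (2.530 × 66.8)/(2.530 + 66.8) = 2.438 Ω.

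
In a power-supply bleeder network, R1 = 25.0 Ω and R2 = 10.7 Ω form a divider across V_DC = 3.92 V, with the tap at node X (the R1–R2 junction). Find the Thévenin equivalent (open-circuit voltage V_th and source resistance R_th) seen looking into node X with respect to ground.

With X open, the divider is unloaded: V_th = 3.92 × 10.7/35.70 = 1.175 V.
Zeroing V_DC shorts the top of R1 to ground, so R_th = R1 ‖ R2 = 7.493 Ω.

V_th ≈ 1.17 V, R_th ≈ 7.49 Ω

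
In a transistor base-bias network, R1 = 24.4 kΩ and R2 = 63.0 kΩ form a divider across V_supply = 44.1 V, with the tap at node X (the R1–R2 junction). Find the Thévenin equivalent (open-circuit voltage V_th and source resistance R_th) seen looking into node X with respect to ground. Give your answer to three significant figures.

V_th ≈ 31.8 V, R_th ≈ 17.6 kΩ

V_th is the unloaded tap voltage: V_supply · R2/(R1+R2) = 44.1 × 0.7208 = 31.79 V.
Looking into X with the source shorted: R_th = R1·R2/(R1+R2) = 24.40 × 63.0/87.40 = 17.59 kΩ.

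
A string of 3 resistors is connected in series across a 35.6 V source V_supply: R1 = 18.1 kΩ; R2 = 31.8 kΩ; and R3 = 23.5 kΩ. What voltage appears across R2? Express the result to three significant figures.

Series total: ΣR = 18.1 + 31.8 + 23.5 = 73.40 kΩ.
V = V_supply · R/ΣR = 35.6 × 0.4332 = 15.42 V.

V ≈ 15.4 V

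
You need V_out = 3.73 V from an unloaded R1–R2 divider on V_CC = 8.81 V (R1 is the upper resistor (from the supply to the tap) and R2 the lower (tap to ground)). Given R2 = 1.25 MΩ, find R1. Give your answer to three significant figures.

Required fraction k = V_out/V_CC = 0.4234.
R1 = R2·(1/k − 1) = 1.25 × 1.362 = 1.702 MΩ.

R1 ≈ 1.70 MΩ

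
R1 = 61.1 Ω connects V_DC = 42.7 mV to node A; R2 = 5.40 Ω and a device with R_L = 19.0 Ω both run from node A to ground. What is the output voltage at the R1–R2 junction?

First combine the lower leg with the load: R2 ‖ R_L = 4.205 Ω.
Then V_out = V_DC · R2'/(R1 + R2') = 42.7 × 4.205/65.30 = 2.749 mV.

V_out ≈ 2.75 mV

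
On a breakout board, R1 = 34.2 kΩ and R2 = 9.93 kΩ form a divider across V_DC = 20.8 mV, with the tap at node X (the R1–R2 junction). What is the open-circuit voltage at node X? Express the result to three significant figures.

V_th ≈ 4.68 mV

V_th is the unloaded tap voltage: V_DC · R2/(R1+R2) = 20.8 × 0.2250 = 4.680 mV.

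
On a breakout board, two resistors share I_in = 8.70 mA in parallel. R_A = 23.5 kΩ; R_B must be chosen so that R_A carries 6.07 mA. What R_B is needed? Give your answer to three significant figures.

R_B ≈ 54.2 kΩ

Two-branch current divider: I_A = I_in · R_B/(R_A + R_B).
With f = 0.6977, R_B = R_A · f/(1−f) = 23.5 × 2.308 = 54.24 kΩ.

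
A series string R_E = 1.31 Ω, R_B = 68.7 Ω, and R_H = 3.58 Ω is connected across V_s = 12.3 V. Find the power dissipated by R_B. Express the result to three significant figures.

P ≈ 1.92 W

The common current is I = 12.3/73.59 = 0.1671 A.
V(R_B) = I·R = 11.48 V; P = V·I = 11.48 × 0.1671 = 1.919 W.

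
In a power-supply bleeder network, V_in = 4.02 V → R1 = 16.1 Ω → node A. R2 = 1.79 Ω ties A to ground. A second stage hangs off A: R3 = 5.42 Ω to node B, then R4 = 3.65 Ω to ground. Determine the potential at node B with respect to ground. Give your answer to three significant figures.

V_B ≈ 0.137 V

Looking into the second stage from A: R3 + R4 = 9.070 Ω appears in parallel with R2.
Effective lower resistance at A: R2 ‖ 9.070 = 1.495 Ω.
V_A = 4.02 × 1.495/(16.1 + 1.495) = 0.3416 V.
Then the unloaded second divider: V_B = V_A × R4/(R3+R4) = 0.3416 × 0.4024 = 0.1375 V.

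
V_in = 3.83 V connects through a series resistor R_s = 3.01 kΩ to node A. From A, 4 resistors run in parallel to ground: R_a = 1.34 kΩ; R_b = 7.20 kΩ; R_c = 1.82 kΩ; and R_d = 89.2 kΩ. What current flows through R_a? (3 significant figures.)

I ≈ 0.534 mA

Equivalent of the parallel group: R_p = 0.6916 kΩ.
Node voltage V_A = V_in · R_p/(R_s + R_p) = 3.83 × 0.1868 = 0.7156 V.
Branch current I = V_A/R_a = 0.7156/1.34 = 0.5341 mA.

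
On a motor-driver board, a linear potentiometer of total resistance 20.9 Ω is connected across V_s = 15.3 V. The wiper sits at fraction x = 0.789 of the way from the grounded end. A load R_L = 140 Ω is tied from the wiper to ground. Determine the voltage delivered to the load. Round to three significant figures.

V_out ≈ 11.8 V

Lower segment x·R_p = 16.49 Ω; upper segment (1−x)·R_p = 4.410 Ω.
Lower segment in parallel with the load: 16.49 ‖ 140 = 14.75 Ω.
V_out = 15.3 × 14.75/(4.410 + 14.75) = 11.78 V.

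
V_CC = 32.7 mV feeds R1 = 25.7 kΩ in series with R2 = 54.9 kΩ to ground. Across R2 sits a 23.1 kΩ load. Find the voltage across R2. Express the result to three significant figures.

R2 ‖ R_L = (54.9 × 23.1)/(54.9 + 23.1) = 16.26 kΩ.
Then V_out = V_CC · R2'/(R1 + R2') = 32.7 × 16.26/41.96 = 12.67 mV.

V_out ≈ 12.7 mV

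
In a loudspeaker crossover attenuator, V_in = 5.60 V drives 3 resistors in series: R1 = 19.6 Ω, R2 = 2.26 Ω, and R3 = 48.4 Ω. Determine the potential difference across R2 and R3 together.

V ≈ 4.04 V

Total series resistance ΣR = 19.6 + 2.26 + 48.4 = 70.26 Ω.
R_{R2..R3} = 2.26 + 48.4 = 50.66 Ω.
V = V_in · R/ΣR = 5.60 × 0.7210 = 4.038 V.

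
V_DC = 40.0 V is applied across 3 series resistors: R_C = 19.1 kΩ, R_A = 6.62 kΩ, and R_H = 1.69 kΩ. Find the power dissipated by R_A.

The common current is I = 40.0/27.41 = 1.459 mA.
V(R_A) = I·R = 9.661 V; P = V·I = 9.661 × 1.459 = 14.10 mW.

P ≈ 14.1 mW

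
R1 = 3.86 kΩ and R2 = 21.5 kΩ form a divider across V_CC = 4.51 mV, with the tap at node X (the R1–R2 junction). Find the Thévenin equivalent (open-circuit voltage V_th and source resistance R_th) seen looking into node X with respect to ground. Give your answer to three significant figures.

V_th ≈ 3.82 mV, R_th ≈ 3.27 kΩ

With X open, the divider is unloaded: V_th = 4.51 × 21.5/25.36 = 3.824 mV.
With V_CC suppressed (replaced by a short), R_th = R1 ‖ R2 = (3.860 × 21.5)/(3.860 + 21.5) = 3.272 kΩ.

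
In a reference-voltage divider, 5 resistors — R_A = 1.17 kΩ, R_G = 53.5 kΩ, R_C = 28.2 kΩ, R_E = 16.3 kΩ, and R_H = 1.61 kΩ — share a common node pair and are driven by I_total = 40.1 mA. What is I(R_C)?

ΣG = 1/1.17 + 1/53.5 + 1/28.2 + 1/16.3 + 1/1.61 = 1.591.
Current divider: I(R_C) = I_total · G_k/ΣG = 40.1 × (0.03546/1.591) = 40.1 × 0.02228 = 0.8936 mA.

I ≈ 0.894 mA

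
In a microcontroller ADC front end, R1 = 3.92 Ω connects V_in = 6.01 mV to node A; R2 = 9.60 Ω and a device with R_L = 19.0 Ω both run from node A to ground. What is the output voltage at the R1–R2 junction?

V_out ≈ 3.72 mV

The load sits in parallel with R2, giving an effective lower resistance R2' = R2·R_L/(R2+R_L) = 6.378 Ω.
Then V_out = V_in · R2'/(R1 + R2') = 6.01 × 6.378/10.30 = 3.722 mV.
(Unloaded it would be 4.27 mV; the load pulls it down.)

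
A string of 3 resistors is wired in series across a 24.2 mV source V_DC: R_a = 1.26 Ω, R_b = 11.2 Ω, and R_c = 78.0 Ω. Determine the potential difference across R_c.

V ≈ 20.9 mV

Series total: ΣR = 1.26 + 11.2 + 78.0 = 90.46 Ω.
V = V_DC · R/ΣR = 24.2 × 0.8623 = 20.87 mV.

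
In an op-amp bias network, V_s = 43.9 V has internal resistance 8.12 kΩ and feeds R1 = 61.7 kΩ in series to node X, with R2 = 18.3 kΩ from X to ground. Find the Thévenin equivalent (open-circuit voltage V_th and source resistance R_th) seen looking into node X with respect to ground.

V_th ≈ 9.12 V, R_th ≈ 14.5 kΩ

R1' = 8.12 + 61.7 = 69.82 kΩ (source resistance + R1).
V_th is the unloaded tap voltage: V_s · R2/(R1'+R2) = 43.9 × 0.2077 = 9.117 V.
Zeroing V_s shorts the top of R1' to ground, so R_th = R1' ‖ R2 = 14.50 kΩ.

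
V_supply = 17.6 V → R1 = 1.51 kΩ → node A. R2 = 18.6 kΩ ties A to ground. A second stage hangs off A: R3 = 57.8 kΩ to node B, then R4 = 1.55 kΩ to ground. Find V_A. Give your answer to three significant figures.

Looking into the second stage from A: R3 + R4 = 59.35 kΩ appears in parallel with R2.
R2 ‖ (R3+R4) = 14.16 kΩ.
First divider: V_A = V_supply · 14.16/(1.51 + 14.16) = 15.90 V.

V_A ≈ 15.9 V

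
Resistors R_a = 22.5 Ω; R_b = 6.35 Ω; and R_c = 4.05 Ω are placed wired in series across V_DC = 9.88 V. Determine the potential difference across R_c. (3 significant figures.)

ΣR = 22.5 + 6.35 + 4.05 = 32.90 Ω.
Voltage divider: V = V_DC · (4.050 / 32.90) = 9.88 × 0.1231 = 1.216 V.

V ≈ 1.22 V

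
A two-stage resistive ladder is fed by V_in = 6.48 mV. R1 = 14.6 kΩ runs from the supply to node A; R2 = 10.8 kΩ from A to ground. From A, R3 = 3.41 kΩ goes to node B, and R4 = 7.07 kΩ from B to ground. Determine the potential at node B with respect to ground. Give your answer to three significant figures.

V_B ≈ 1.17 mV

The second stage (R3 + R4 = 10.48 kΩ) loads node A in parallel with R2.
Effective lower resistance at A: R2 ‖ 10.48 = 5.319 kΩ.
So V_A = 6.48 × 0.2670 = 1.730 mV.
V_B = V_A × 0.6746 = 1.167 mV.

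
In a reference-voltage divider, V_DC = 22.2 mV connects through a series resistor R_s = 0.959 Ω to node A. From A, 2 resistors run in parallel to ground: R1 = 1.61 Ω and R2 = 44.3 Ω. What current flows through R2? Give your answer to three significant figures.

I ≈ 0.310 mA

Combine the parallel branches: R_p = (1/1.61 + 1/44.3)⁻¹ = 1.554 Ω.
V_A by voltage divider: V_A = 22.2 × 1.554/(0.959 + 1.554) = 13.73 mV.
Branch current I = V_A/R2 = 13.73/44.3 = 0.3099 mA.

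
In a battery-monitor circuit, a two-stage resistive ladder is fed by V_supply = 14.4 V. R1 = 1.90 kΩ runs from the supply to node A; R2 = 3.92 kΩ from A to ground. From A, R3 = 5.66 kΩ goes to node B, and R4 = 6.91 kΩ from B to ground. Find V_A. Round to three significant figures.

V_A ≈ 8.80 V

Looking into the second stage from A: R3 + R4 = 12.57 kΩ appears in parallel with R2.
R2 ‖ (R3+R4) = 2.988 kΩ.
So V_A = 14.4 × 0.6113 = 8.803 V.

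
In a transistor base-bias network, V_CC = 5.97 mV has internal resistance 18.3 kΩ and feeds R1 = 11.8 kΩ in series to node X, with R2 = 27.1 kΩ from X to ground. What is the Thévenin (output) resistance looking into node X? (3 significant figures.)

R_th ≈ 14.3 kΩ

R1' = 18.3 + 11.8 = 30.10 kΩ (source resistance + R1).
Zeroing V_CC shorts the top of R1' to ground, so R_th = R1' ‖ R2 = 14.26 kΩ.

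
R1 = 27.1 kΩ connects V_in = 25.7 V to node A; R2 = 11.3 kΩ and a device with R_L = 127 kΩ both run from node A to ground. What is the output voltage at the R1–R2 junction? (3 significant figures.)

First combine the lower leg with the load: R2 ‖ R_L = 10.38 kΩ.
Now apply the divider: V_out = 25.7 × 0.2769 = 7.116 V.
(Unloaded it would be 7.56 V; the load pulls it down.)

V_out ≈ 7.12 V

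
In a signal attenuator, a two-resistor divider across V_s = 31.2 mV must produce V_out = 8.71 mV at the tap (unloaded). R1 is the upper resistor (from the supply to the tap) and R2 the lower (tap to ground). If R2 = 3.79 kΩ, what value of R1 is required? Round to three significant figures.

R1 ≈ 9.79 kΩ

V_out/V_s = R2/(R1+R2) = 0.2792.
So R1 = R2 · (V_s/V_out − 1) = 3.79 × (31.2/8.71 − 1) = 3.79 × 2.582 = 9.786 kΩ.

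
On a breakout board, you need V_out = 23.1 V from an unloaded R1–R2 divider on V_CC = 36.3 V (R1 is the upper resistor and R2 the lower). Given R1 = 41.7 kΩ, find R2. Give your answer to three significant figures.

The divider ratio is R2/(R1+R2) = 23.1/36.3 = 0.6364.
Rearranging, R2 = R1·k/(1−k) = 41.7 × 1.750 = 72.98 kΩ.

R2 ≈ 73.0 kΩ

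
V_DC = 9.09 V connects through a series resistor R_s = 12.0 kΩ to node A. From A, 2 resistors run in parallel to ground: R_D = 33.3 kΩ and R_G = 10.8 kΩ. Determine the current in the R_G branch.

I ≈ 0.341 mA

Combine the parallel branches: R_p = (1/33.3 + 1/10.8)⁻¹ = 8.155 kΩ.
Node voltage V_A = V_DC · R_p/(R_s + R_p) = 9.09 × 0.4046 = 3.678 V.
Branch current I = V_A/R_G = 3.678/10.8 = 0.3406 mA.
(Check via current divider: I_total = 0.4510 mA; share G_k/ΣG = 0.7551 → same result.)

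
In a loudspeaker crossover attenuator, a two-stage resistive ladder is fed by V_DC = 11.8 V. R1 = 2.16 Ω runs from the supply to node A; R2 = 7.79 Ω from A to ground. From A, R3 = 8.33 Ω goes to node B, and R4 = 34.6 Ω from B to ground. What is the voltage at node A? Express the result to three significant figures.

V_A ≈ 8.89 V

Node A sees R2 in parallel with the series input of stage 2, R3 + R4 = 42.93 Ω.
Effective lower resistance at A: R2 ‖ 42.93 = 6.594 Ω.
First divider: V_A = V_DC · 6.594/(2.16 + 6.594) = 8.888 V.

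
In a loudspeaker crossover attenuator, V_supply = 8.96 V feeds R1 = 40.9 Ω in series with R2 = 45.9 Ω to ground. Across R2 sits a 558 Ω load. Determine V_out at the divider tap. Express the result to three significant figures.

First combine the lower leg with the load: R2 ‖ R_L = 42.41 Ω.
Voltage divider with the loaded lower leg: V_out = 8.96 × 42.41/(40.9 + 42.41) = 8.96 × 0.5091 = 4.561 V.

V_out ≈ 4.56 V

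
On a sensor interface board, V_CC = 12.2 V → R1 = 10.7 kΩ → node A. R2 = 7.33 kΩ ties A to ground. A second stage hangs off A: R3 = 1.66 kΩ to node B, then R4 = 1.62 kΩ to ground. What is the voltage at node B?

V_B ≈ 1.05 V

The second stage (R3 + R4 = 3.280 kΩ) loads node A in parallel with R2.
R2 ‖ (R3+R4) = 2.266 kΩ.
First divider: V_A = V_CC · 2.266/(10.7 + 2.266) = 2.132 V.
Then the unloaded second divider: V_B = V_A × R4/(R3+R4) = 2.132 × 0.4939 = 1.053 V.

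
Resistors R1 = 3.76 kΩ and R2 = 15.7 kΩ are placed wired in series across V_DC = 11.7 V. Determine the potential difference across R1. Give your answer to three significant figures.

Series total: ΣR = 3.76 + 15.7 = 19.46 kΩ.
By the voltage-divider rule, V = 11.7 × 3.760/19.46 = 2.261 V.

V ≈ 2.26 V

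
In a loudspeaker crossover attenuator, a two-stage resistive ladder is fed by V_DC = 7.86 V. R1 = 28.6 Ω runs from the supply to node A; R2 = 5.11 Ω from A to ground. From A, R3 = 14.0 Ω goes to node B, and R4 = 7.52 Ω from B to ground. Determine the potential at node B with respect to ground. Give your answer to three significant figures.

V_B ≈ 0.347 V

Node A sees R2 in parallel with the series input of stage 2, R3 + R4 = 21.52 Ω.
Effective lower resistance at A: R2 ‖ 21.52 = 4.129 Ω.
First divider: V_A = V_DC · 4.129/(28.6 + 4.129) = 0.9917 V.
Stage 2 is unloaded, so V_B = V_A · R4/(R3+R4) = 0.9917 × 7.52/21.52 = 0.3465 V.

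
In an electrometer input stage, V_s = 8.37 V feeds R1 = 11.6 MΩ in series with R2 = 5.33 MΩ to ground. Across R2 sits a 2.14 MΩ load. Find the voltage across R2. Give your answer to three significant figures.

The load sits in parallel with R2, giving an effective lower resistance R2' = R2·R_L/(R2+R_L) = 1.527 MΩ.
Then V_out = V_s · R2'/(R1 + R2') = 8.37 × 1.527/13.13 = 0.9736 V.

V_out ≈ 0.974 V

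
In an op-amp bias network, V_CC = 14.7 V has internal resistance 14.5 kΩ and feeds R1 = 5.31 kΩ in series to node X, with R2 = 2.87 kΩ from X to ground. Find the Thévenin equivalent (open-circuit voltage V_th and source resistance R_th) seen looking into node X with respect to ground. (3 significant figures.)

V_th ≈ 1.86 V, R_th ≈ 2.51 kΩ

R1' = 14.5 + 5.31 = 19.81 kΩ (source resistance + R1).
With X open, the divider is unloaded: V_th = 14.7 × 2.87/22.68 = 1.860 V.
Looking into X with the source shorted: R_th = R1'·R2/(R1'+R2) = 19.81 × 2.87/22.68 = 2.507 kΩ.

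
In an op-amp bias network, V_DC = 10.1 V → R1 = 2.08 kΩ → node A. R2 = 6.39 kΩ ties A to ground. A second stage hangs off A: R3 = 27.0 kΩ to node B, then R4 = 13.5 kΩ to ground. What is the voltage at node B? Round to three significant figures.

V_B ≈ 2.45 V

Looking into the second stage from A: R3 + R4 = 40.50 kΩ appears in parallel with R2.
Effective lower resistance at A: R2 ‖ 40.50 = 5.519 kΩ.
First divider: V_A = V_DC · 5.519/(2.08 + 5.519) = 7.335 V.
Then the unloaded second divider: V_B = V_A × R4/(R3+R4) = 7.335 × 0.3333 = 2.445 V.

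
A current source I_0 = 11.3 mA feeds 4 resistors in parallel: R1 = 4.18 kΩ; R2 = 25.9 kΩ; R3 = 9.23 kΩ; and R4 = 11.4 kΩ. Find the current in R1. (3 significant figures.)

I ≈ 5.70 mA

Total conductance ΣG = 1/4.18 + 1/25.9 + 1/9.23 + 1/11.4 = 0.4739 (units of 1/kΩ).
By the current-divider rule, I = I_0 · G_k/ΣG = 11.3 × 0.5048 = 5.704 mA.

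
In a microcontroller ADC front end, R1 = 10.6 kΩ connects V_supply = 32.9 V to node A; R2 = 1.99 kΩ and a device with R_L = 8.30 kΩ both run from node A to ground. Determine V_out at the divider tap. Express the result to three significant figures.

First combine the lower leg with the load: R2 ‖ R_L = 1.605 kΩ.
Then V_out = V_supply · R2'/(R1 + R2') = 32.9 × 1.605/12.21 = 4.327 V.

V_out ≈ 4.33 V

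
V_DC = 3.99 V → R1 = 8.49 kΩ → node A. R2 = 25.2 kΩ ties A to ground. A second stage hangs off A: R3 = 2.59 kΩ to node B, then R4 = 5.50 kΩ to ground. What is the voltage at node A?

V_A ≈ 1.67 V

Looking into the second stage from A: R3 + R4 = 8.090 kΩ appears in parallel with R2.
Effective lower resistance at A: R2 ‖ 8.090 = 6.124 kΩ.
First divider: V_A = V_DC · 6.124/(8.49 + 6.124) = 1.672 V.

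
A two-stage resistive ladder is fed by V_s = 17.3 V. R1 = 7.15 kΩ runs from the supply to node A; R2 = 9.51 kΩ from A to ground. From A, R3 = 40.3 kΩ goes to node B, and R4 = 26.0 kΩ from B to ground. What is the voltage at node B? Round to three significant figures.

Looking into the second stage from A: R3 + R4 = 66.30 kΩ appears in parallel with R2.
Effective lower resistance at A: R2 ‖ 66.30 = 8.317 kΩ.
First divider: V_A = V_s · 8.317/(7.15 + 8.317) = 9.303 V.
Stage 2 is unloaded, so V_B = V_A · R4/(R3+R4) = 9.303 × 26.0/66.30 = 3.648 V.

V_B ≈ 3.65 V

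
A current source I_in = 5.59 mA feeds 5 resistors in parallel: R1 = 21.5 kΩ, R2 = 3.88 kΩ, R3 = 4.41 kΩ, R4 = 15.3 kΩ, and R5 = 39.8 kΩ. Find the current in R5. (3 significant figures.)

I ≈ 0.226 mA

Total conductance ΣG = 1/21.5 + 1/3.88 + 1/4.41 + 1/15.3 + 1/39.8 = 0.6215 (units of 1/kΩ).
Current divider: I(R5) = I_in · G_k/ΣG = 5.59 × (0.02513/0.6215) = 5.59 × 0.04043 = 0.2260 mA.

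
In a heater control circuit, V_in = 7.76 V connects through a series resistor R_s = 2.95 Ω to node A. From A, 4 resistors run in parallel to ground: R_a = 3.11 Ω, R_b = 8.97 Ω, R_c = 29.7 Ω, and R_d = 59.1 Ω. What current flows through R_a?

Equivalent of the parallel group: R_p = 2.068 Ω.
V_A by voltage divider: V_A = 7.76 × 2.068/(2.95 + 2.068) = 3.198 V.
Branch current I = V_A/R_a = 3.198/3.11 = 1.028 A.
(Check via current divider: I_total = 1.547 A; share G_k/ΣG = 0.6649 → same result.)

I ≈ 1.03 A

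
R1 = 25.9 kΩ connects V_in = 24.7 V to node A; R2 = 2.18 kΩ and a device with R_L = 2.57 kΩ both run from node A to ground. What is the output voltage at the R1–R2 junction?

The load sits in parallel with R2, giving an effective lower resistance R2' = R2·R_L/(R2+R_L) = 1.179 kΩ.
Now apply the divider: V_out = 24.7 × 0.04356 = 1.076 V.
(Unloaded it would be 1.92 V; the load pulls it down.)

V_out ≈ 1.08 V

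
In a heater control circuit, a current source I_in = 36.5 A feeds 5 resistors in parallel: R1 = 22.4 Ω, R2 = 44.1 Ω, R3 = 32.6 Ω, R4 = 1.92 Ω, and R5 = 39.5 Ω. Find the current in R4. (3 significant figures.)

I ≈ 29.5 A

Total conductance ΣG = 1/22.4 + 1/44.1 + 1/32.6 + 1/1.92 + 1/39.5 = 0.6441 (units of 1/Ω).
By the current-divider rule, I = I_in · G_k/ΣG = 36.5 × 0.8086 = 29.51 A.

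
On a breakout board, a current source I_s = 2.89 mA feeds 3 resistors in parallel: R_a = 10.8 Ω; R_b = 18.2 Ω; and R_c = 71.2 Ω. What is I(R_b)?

I ≈ 0.983 mA

Conductances: ΣG = 1/10.8 + 1/18.2 + 1/71.2 = 0.1616 (1/Ω).
R_b takes the fraction G_k/ΣG = 0.05495/0.1616 = 0.3400, so I = 2.89 × 0.3400 = 0.9827 mA.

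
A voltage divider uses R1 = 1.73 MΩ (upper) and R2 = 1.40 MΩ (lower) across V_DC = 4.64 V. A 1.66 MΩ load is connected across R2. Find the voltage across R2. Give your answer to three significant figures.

R2 ‖ R_L = (1.40 × 1.66)/(1.40 + 1.66) = 0.7595 MΩ.
Now apply the divider: V_out = 4.64 × 0.3051 = 1.416 V.

V_out ≈ 1.42 V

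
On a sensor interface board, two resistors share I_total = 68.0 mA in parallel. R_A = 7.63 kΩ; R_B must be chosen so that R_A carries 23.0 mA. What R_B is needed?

The fraction through R_A equals R_B/(R_A+R_B).
23.0/68.0 = R_B/(R_A + R_B) → R_B = R_A · (0.3382)/(1 − 0.3382) = 7.63 × 0.5111 = 3.900 kΩ.

R_B ≈ 3.90 kΩ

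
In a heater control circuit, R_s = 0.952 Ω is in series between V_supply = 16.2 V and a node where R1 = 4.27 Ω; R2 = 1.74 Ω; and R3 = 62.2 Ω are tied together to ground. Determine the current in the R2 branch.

I ≈ 5.21 A

Combine the parallel branches: R_p = (1/4.27 + 1/1.74 + 1/62.2)⁻¹ = 1.212 Ω.
V_A by voltage divider: V_A = 16.2 × 1.212/(0.952 + 1.212) = 9.074 V.
Branch current I = V_A/R2 = 9.074/1.74 = 5.215 A.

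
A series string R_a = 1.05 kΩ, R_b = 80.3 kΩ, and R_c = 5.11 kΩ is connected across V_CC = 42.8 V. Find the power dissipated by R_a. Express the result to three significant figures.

Series current I = V_CC/ΣR = 42.8/86.46 = 0.4950 mA.
V(R_a) = I·R = 0.5198 V; P = V·I = 0.5198 × 0.4950 = 0.2573 mW.

P ≈ 0.257 mW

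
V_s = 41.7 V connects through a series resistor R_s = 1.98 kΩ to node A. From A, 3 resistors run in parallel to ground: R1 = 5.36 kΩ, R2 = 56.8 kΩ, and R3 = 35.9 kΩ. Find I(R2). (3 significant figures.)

I ≈ 0.503 mA

Combine the parallel branches: R_p = (1/5.36 + 1/56.8 + 1/35.9)⁻¹ = 4.310 kΩ.
V_A = 41.7 × 4.310/6.290 = 28.57 V.
Branch current I = V_A/R2 = 28.57/56.8 = 0.5030 mA.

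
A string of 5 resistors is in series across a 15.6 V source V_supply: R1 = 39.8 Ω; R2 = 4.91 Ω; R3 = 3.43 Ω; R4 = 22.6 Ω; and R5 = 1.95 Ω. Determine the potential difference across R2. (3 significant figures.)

Series total: ΣR = 39.8 + 4.91 + 3.43 + 22.6 + 1.95 = 72.69 Ω.
Voltage divider: V = V_supply · (4.910 / 72.69) = 15.6 × 0.06755 = 1.054 V.

V ≈ 1.05 V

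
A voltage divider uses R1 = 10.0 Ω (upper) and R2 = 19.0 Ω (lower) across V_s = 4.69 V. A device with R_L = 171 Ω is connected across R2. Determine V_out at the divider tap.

V_out ≈ 2.96 V

The load sits in parallel with R2, giving an effective lower resistance R2' = R2·R_L/(R2+R_L) = 17.10 Ω.
Then V_out = V_s · R2'/(R1 + R2') = 4.69 × 17.10/27.10 = 2.959 V.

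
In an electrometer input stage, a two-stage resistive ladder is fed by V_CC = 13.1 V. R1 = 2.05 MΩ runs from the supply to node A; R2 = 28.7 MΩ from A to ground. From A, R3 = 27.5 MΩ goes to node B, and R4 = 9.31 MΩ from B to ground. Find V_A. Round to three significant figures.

Looking into the second stage from A: R3 + R4 = 36.81 MΩ appears in parallel with R2.
Effective lower resistance at A: R2 ‖ 36.81 = 16.13 MΩ.
V_A = 13.1 × 16.13/(2.05 + 16.13) = 11.62 V.

V_A ≈ 11.6 V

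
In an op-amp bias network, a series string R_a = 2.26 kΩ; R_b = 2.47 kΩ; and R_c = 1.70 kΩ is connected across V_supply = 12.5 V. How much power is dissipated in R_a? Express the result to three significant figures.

P ≈ 8.54 mW

The common current is I = 12.5/6.430 = 1.944 mA.
P = I²R = 3.779 × 2.26 = 8.541 mW.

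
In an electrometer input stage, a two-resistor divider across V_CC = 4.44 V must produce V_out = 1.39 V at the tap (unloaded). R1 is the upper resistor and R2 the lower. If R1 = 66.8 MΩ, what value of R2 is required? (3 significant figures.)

R2 ≈ 30.4 MΩ

Required fraction k = V_out/V_CC = 0.3131.
R2 = R1 · 0.3131/(1 − 0.3131) = 30.44 MΩ.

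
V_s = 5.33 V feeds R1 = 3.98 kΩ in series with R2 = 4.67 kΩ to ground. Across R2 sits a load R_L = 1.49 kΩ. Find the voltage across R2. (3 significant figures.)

The load sits in parallel with R2, giving an effective lower resistance R2' = R2·R_L/(R2+R_L) = 1.130 kΩ.
Voltage divider with the loaded lower leg: V_out = 5.33 × 1.130/(3.98 + 1.130) = 5.33 × 0.2211 = 1.178 V.

V_out ≈ 1.18 V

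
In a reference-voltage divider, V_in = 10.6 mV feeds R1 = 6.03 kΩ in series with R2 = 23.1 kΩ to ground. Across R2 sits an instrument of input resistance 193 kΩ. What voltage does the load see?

V_out ≈ 8.20 mV

R2 ‖ R_L = (23.1 × 193)/(23.1 + 193) = 20.63 kΩ.
Then V_out = V_in · R2'/(R1 + R2') = 10.6 × 20.63/26.66 = 8.203 mV.
(Unloaded it would be 8.41 mV; the load pulls it down.)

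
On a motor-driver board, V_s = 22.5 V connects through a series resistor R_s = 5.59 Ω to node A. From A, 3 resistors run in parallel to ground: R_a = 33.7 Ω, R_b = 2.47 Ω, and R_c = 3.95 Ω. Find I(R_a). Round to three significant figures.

Equivalent of the parallel group: R_p = 1.454 Ω.
Node voltage V_A = V_s · R_p/(R_s + R_p) = 22.5 × 0.2064 = 4.645 V.
Branch current I = V_A/R_a = 4.645/33.7 = 0.1378 A.

I ≈ 0.138 A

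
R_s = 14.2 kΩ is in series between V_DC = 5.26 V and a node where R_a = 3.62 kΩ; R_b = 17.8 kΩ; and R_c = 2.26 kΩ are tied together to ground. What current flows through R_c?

Equivalent of the parallel group: R_p = 1.290 kΩ.
Node voltage V_A = V_DC · R_p/(R_s + R_p) = 5.26 × 0.08331 = 0.4382 V.
I(R_c) = V_A / R_c = 0.4382/2.26 = 0.1939 mA.
(Equivalently: I_total = 0.3396 mA, then current-divider fraction G_k/ΣG = 0.5710.)

I ≈ 0.194 mA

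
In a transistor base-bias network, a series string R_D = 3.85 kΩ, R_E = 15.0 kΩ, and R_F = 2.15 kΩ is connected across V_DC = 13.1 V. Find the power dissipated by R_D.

P ≈ 1.50 mW

The common current is I = 13.1/21.00 = 0.6238 mA.
P = I²R = 0.3891 × 3.85 = 1.498 mW.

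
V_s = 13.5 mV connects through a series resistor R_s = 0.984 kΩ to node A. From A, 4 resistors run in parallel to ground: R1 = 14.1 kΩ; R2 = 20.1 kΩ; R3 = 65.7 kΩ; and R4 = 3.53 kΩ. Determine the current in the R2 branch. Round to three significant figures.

I ≈ 0.476 µA

Combine the parallel branches: R_p = (1/14.1 + 1/20.1 + 1/65.7 + 1/3.53)⁻¹ = 2.386 kΩ.
V_A = 13.5 × 2.386/3.370 = 9.558 mV.
Branch current I = V_A/R2 = 9.558/20.1 = 0.4755 µA.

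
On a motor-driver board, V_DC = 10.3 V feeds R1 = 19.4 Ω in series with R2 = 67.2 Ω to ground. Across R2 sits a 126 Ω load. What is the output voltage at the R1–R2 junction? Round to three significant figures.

V_out ≈ 7.14 V

The load sits in parallel with R2, giving an effective lower resistance R2' = R2·R_L/(R2+R_L) = 43.83 Ω.
Now apply the divider: V_out = 10.3 × 0.6932 = 7.140 V.
(Unloaded it would be 7.99 V; the load pulls it down.)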